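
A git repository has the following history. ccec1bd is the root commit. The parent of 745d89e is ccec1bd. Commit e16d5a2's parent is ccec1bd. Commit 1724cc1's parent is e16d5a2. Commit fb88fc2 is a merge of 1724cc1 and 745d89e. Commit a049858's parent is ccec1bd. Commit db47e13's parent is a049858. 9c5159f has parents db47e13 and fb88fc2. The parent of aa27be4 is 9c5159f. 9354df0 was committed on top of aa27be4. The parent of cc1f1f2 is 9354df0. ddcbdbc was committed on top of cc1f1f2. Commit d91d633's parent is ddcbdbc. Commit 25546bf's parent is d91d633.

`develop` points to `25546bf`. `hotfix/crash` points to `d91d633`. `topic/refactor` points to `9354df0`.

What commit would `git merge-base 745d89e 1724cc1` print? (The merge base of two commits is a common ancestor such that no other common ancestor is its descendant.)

Ancestors of 745d89e: {745d89e, ccec1bd}.
Ancestors of 1724cc1: {1724cc1, ccec1bd, e16d5a2}.
Common ancestors: {ccec1bd}.
The only common ancestor is ccec1bd, so it is the merge base.

ccec1bd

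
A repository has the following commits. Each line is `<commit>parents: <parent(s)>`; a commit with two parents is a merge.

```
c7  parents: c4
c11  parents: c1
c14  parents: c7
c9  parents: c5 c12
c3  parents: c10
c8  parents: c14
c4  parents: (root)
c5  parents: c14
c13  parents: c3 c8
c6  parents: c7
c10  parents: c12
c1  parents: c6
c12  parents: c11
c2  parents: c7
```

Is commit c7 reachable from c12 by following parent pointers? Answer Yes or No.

Ancestors of c12 (commits reachable by following parents): {c1, c11, c12, c4, c6, c7}.
c7 is in that set, so it is an ancestor of c12.

Yes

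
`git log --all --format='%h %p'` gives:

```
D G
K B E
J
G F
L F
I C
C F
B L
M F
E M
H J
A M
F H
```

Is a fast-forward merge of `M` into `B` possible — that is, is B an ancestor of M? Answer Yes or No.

No

A fast-forward from B to M is possible iff B is an ancestor of M.
Ancestors of M: {F, H, J, M}.
B is not among them, so fast-forward is not possible.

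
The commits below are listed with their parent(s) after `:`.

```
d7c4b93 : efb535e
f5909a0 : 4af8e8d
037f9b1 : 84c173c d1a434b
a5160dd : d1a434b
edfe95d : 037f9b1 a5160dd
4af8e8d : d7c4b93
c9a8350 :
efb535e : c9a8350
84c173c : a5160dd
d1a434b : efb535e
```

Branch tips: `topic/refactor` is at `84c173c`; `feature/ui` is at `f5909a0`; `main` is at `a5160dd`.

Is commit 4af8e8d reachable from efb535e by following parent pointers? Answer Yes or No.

Ancestors of efb535e: {c9a8350, efb535e}.
4af8e8d is not in that set, so it is not an ancestor of efb535e.

No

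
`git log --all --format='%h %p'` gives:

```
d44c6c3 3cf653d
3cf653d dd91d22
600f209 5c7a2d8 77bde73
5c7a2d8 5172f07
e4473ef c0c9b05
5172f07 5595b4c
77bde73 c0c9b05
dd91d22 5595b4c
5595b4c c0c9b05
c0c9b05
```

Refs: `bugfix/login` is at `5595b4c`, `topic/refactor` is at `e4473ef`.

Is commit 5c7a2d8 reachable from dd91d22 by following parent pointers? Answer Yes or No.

Ancestors of dd91d22: {5595b4c, c0c9b05, dd91d22}.
5c7a2d8 is not in that set, so it is not an ancestor of dd91d22.

No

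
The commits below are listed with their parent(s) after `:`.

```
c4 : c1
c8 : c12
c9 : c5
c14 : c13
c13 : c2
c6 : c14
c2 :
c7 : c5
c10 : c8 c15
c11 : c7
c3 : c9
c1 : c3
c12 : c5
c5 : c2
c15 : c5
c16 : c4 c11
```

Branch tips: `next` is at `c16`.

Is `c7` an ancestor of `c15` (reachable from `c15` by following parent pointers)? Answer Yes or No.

No

Ancestors of c15: {c15, c2, c5}.
c7 is not in that set, so it is not an ancestor of c15.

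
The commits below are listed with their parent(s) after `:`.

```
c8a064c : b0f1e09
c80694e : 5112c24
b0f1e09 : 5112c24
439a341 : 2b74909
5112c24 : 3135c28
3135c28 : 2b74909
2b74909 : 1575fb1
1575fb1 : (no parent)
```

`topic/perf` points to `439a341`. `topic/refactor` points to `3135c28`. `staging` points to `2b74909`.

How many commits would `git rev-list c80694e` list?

5

Walking parent pointers from c80694e: reachable set = {1575fb1, 2b74909, 3135c28, 5112c24, c80694e}.
That is 5 commits.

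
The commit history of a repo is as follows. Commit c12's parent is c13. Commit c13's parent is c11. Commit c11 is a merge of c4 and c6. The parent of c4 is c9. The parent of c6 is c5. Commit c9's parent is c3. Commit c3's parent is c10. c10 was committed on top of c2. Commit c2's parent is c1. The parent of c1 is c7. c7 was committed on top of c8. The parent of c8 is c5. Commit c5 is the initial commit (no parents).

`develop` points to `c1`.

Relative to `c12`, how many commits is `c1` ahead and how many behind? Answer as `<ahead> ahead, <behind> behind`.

Reachable from c1: {c1, c5, c7, c8}.
Reachable from c12: {c1, c10, c11, c12, c13, c2, c3, c4, c5, c6, c7, c8, c9}.
Only in c1's history (ahead): {} — 0.
Only in c12's history (behind): {c10, c11, c12, c13, c2, c3, c4, c6, c9} — 9.

0 ahead, 9 behind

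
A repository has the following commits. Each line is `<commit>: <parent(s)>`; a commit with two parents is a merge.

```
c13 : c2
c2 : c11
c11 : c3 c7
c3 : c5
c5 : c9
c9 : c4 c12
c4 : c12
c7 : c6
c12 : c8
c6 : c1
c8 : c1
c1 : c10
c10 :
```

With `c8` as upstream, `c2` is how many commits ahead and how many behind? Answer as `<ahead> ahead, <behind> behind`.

9 ahead, 0 behind

Reachable from c2: {c1, c10, c11, c12, c2, c3, c4, c5, c6, c7, c8, c9}.
Reachable from c8: {c1, c10, c8}.
Only in c2's history (ahead): {c11, c12, c2, c3, c4, c5, c6, c7, c9} — 9.
Only in c8's history (behind): {} — 0.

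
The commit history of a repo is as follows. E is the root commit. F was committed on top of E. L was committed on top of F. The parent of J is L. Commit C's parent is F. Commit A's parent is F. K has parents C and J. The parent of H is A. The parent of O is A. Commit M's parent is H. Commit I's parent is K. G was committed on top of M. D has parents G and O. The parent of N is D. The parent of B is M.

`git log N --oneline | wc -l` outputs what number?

9

Walking parent pointers from N: reachable set = {A, D, E, F, G, H, M, N, O}.
That is 9 commits.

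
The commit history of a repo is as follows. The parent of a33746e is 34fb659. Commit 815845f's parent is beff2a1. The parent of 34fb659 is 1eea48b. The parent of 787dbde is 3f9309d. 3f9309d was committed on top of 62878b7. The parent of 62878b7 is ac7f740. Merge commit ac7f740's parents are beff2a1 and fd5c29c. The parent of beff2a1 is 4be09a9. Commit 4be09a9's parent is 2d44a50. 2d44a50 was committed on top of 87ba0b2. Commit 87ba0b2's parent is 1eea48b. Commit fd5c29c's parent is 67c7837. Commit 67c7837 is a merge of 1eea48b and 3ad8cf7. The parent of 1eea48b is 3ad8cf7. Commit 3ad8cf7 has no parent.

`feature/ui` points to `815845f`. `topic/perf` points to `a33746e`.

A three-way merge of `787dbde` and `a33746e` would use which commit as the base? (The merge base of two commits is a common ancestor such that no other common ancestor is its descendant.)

1eea48b

Ancestors of 787dbde: {1eea48b, 2d44a50, 3ad8cf7, 3f9309d, 4be09a9, 62878b7, 67c7837, 787dbde, 87ba0b2, ac7f740, beff2a1, fd5c29c}.
Ancestors of a33746e: {1eea48b, 34fb659, 3ad8cf7, a33746e}.
Common ancestors: {1eea48b, 3ad8cf7}.
Among these, 1eea48b is not an ancestor of any other common ancestor — it is the merge base.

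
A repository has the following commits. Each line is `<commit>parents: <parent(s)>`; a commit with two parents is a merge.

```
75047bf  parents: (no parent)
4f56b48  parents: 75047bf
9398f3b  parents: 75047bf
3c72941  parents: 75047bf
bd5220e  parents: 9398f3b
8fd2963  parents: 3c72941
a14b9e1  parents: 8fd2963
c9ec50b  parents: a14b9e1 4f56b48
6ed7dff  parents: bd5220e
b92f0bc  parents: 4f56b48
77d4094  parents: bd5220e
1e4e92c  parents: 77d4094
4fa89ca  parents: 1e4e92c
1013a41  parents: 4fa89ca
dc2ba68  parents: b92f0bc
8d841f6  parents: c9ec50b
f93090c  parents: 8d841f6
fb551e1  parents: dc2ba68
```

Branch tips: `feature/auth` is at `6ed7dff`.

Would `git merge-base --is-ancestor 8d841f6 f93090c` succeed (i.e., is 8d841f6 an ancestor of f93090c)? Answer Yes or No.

Ancestors of f93090c (commits reachable by following parents): {3c72941, 4f56b48, 75047bf, 8d841f6, 8fd2963, a14b9e1, c9ec50b, f93090c}.
8d841f6 is in that set, so it is an ancestor of f93090c.

Yes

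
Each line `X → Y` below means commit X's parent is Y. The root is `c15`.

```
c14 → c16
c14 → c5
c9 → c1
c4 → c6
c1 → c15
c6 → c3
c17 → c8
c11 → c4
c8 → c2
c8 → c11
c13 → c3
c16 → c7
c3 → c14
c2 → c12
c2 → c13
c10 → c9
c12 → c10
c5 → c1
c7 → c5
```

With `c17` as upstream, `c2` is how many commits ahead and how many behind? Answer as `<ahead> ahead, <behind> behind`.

0 ahead, 5 behind

Reachable from c2: {c1, c10, c12, c13, c14, c15, c16, c2, c3, c5, c7, c9}.
Reachable from c17: {c1, c10, c11, c12, c13, c14, c15, c16, c17, c2, c3, c4, c5, c6, c7, c8, c9}.
Only in c2's history (ahead): {} — 0.
Only in c17's history (behind): {c11, c17, c4, c6, c8} — 5.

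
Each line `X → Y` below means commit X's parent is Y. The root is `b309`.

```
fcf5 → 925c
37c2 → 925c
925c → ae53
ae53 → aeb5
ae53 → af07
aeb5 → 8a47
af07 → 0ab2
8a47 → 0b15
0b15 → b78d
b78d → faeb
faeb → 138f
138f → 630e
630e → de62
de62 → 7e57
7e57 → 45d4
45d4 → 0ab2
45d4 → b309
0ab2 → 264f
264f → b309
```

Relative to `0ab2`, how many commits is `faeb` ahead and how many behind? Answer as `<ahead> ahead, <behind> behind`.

Reachable from faeb: {0ab2, 138f, 264f, 45d4, 630e, 7e57, b309, de62, faeb}.
Reachable from 0ab2: {0ab2, 264f, b309}.
Only in faeb's history (ahead): {138f, 45d4, 630e, 7e57, de62, faeb} — 6.
Only in 0ab2's history (behind): {} — 0.

6 ahead, 0 behind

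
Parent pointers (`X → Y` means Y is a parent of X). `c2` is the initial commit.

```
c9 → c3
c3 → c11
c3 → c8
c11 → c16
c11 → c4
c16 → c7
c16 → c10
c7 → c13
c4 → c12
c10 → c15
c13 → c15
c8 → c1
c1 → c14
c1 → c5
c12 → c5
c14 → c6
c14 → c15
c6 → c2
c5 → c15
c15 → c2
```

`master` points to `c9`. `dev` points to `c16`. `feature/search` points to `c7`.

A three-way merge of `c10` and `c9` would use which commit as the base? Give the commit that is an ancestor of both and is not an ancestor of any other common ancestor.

c10

Ancestors of c10: {c10, c15, c2}.
Ancestors of c9: {c1, c10, c11, c12, c13, c14, c15, c16, c2, c3, c4, c5, c6, c7, c8, c9}.
Common ancestors: {c10, c15, c2}.
Among these, c10 is not an ancestor of any other common ancestor — it is the merge base.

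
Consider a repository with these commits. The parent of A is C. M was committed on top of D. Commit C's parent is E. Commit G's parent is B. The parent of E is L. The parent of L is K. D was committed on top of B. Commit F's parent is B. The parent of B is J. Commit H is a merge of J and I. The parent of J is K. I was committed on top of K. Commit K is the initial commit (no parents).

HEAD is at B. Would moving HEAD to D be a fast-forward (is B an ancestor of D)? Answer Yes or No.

Yes

A fast-forward from B to D is possible iff B is an ancestor of D.
Ancestors of D: {B, D, J, K}.
B is among them, so fast-forward is possible.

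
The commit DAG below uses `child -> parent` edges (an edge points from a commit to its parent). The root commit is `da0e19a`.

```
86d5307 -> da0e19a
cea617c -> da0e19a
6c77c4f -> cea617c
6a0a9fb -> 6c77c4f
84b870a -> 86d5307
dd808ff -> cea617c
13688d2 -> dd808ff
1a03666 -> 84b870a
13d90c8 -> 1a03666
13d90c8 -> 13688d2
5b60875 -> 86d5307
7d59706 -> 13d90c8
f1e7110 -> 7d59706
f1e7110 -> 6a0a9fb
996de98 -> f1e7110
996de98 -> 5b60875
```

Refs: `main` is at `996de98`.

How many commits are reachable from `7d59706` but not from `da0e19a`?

8

Reachable from 7d59706: {13688d2, 13d90c8, 1a03666, 7d59706, 84b870a, 86d5307, cea617c, da0e19a, dd808ff}.
Reachable from da0e19a: {da0e19a}.
In 7d59706's history but not da0e19a's: {13688d2, 13d90c8, 1a03666, 7d59706, 84b870a, 86d5307, cea617c, dd808ff} — 8 commits.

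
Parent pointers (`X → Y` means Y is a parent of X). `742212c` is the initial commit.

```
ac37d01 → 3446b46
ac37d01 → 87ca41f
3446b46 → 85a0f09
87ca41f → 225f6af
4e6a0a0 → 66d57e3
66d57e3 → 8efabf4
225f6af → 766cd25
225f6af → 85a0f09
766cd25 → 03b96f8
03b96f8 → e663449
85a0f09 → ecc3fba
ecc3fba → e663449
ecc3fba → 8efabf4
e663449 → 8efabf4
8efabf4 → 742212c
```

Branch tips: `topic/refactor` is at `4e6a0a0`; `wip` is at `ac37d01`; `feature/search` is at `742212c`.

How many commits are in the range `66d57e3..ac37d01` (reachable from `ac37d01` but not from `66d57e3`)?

9

Reachable from ac37d01: {03b96f8, 225f6af, 3446b46, 742212c, 766cd25, 85a0f09, 87ca41f, 8efabf4, ac37d01, e663449, ecc3fba}.
Reachable from 66d57e3: {66d57e3, 742212c, 8efabf4}.
In ac37d01's history but not 66d57e3's: {03b96f8, 225f6af, 3446b46, 766cd25, 85a0f09, 87ca41f, ac37d01, e663449, ecc3fba} — 9 commits.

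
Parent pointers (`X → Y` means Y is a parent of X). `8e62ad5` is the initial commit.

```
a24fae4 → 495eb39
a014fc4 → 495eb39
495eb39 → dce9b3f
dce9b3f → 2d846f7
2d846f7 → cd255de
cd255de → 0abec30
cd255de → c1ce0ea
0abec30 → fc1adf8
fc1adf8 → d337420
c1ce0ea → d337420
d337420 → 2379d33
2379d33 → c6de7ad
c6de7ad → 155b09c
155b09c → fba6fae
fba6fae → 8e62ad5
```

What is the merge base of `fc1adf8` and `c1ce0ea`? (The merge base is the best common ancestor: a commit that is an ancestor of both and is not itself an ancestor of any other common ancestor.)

d337420

Ancestors of fc1adf8: {155b09c, 2379d33, 8e62ad5, c6de7ad, d337420, fba6fae, fc1adf8}.
Ancestors of c1ce0ea: {155b09c, 2379d33, 8e62ad5, c1ce0ea, c6de7ad, d337420, fba6fae}.
Common ancestors: {155b09c, 2379d33, 8e62ad5, c6de7ad, d337420, fba6fae}.
Among these, d337420 is not an ancestor of any other common ancestor — it is the merge base.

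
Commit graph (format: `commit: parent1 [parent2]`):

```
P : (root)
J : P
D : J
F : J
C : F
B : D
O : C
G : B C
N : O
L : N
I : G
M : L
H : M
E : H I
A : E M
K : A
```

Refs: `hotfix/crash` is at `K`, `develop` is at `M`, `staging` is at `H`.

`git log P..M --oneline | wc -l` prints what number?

7

Reachable from M: {C, F, J, L, M, N, O, P}.
Reachable from P: {P}.
In M's history but not P's: {C, F, J, L, M, N, O} — 7 commits.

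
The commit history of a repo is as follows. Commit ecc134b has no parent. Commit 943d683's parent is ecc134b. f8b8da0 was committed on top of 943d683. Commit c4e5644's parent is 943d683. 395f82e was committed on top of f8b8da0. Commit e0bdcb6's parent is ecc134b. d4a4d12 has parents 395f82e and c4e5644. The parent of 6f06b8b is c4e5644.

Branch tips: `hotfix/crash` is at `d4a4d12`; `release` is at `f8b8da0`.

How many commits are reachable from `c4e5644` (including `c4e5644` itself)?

3

Walking parent pointers from c4e5644: reachable set = {943d683, c4e5644, ecc134b}.
That is 3 commits.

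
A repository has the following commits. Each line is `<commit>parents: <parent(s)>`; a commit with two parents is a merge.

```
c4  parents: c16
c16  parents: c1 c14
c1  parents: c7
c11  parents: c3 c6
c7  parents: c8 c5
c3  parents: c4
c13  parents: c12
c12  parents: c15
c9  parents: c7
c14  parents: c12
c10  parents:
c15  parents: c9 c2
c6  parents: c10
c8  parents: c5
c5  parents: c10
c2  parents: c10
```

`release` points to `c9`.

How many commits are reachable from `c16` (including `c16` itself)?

11

Walking parent pointers from c16: reachable set = {c1, c10, c12, c14, c15, c16, c2, c5, c7, c8, c9}.
That is 11 commits.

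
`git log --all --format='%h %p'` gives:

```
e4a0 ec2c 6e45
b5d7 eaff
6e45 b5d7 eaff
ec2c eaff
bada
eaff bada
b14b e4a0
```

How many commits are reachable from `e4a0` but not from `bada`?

5

Reachable from e4a0: {6e45, b5d7, bada, e4a0, eaff, ec2c}.
Reachable from bada: {bada}.
In e4a0's history but not bada's: {6e45, b5d7, e4a0, eaff, ec2c} — 5 commits.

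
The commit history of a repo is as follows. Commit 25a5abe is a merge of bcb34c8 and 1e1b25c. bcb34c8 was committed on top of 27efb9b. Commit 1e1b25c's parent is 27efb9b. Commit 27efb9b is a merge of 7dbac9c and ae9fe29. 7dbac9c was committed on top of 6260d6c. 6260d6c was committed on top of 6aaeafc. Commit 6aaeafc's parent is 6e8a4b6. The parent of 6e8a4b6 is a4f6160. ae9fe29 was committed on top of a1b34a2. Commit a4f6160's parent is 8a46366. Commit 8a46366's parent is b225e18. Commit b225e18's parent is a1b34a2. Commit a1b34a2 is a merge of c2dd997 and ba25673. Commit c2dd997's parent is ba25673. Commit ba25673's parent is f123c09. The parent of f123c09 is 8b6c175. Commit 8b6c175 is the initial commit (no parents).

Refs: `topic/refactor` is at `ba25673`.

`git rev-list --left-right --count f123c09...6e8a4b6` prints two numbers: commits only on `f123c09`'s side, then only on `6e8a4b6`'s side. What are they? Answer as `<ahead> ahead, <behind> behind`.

0 ahead, 7 behind

Reachable from f123c09: {8b6c175, f123c09}.
Reachable from 6e8a4b6: {6e8a4b6, 8a46366, 8b6c175, a1b34a2, a4f6160, b225e18, ba25673, c2dd997, f123c09}.
Only in f123c09's history (ahead): {} — 0.
Only in 6e8a4b6's history (behind): {6e8a4b6, 8a46366, a1b34a2, a4f6160, b225e18, ba25673, c2dd997} — 7.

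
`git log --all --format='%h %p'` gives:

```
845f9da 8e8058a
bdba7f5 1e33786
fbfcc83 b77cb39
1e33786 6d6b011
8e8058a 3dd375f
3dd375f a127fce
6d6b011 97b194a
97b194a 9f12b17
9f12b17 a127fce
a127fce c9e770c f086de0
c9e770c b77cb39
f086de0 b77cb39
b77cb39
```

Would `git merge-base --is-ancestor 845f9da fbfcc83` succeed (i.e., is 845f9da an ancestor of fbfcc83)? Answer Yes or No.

No

Ancestors of fbfcc83: {b77cb39, fbfcc83}.
845f9da is not in that set, so it is not an ancestor of fbfcc83.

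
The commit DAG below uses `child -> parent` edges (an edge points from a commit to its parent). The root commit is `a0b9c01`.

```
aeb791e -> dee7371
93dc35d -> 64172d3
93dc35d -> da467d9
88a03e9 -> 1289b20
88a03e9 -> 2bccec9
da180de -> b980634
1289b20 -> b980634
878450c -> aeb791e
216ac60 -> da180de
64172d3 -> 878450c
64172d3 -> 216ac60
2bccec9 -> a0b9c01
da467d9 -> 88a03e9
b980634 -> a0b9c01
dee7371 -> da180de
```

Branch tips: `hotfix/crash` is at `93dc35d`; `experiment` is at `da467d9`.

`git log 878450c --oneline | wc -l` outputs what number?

6

Walking parent pointers from 878450c: reachable set = {878450c, a0b9c01, aeb791e, b980634, da180de, dee7371}.
That is 6 commits.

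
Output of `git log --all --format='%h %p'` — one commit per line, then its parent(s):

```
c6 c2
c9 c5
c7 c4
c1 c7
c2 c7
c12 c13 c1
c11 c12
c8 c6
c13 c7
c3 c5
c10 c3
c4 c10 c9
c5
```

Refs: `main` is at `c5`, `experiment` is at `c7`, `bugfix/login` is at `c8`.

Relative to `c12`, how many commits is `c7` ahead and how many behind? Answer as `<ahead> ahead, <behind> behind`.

Reachable from c7: {c10, c3, c4, c5, c7, c9}.
Reachable from c12: {c1, c10, c12, c13, c3, c4, c5, c7, c9}.
Only in c7's history (ahead): {} — 0.
Only in c12's history (behind): {c1, c12, c13} — 3.

0 ahead, 3 behind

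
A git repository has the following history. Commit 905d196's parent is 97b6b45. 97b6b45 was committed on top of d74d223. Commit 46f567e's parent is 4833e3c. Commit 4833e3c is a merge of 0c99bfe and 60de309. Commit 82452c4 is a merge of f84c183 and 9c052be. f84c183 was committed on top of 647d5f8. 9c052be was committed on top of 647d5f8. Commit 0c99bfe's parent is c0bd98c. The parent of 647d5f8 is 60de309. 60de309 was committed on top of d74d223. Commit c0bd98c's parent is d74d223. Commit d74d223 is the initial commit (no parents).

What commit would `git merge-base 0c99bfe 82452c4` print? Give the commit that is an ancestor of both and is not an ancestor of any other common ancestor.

d74d223

Ancestors of 0c99bfe: {0c99bfe, c0bd98c, d74d223}.
Ancestors of 82452c4: {60de309, 647d5f8, 82452c4, 9c052be, d74d223, f84c183}.
Common ancestors: {d74d223}.
The only common ancestor is d74d223, so it is the merge base.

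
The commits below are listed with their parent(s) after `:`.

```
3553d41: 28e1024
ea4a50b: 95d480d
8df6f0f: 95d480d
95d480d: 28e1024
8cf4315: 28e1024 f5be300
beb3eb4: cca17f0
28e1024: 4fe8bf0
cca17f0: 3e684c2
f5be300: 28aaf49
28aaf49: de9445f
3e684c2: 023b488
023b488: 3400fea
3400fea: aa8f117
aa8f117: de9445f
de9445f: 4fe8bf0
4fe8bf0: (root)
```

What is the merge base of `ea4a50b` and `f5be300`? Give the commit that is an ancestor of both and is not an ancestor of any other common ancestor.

Ancestors of ea4a50b: {28e1024, 4fe8bf0, 95d480d, ea4a50b}.
Ancestors of f5be300: {28aaf49, 4fe8bf0, de9445f, f5be300}.
Common ancestors: {4fe8bf0}.
The only common ancestor is 4fe8bf0, so it is the merge base.

4fe8bf0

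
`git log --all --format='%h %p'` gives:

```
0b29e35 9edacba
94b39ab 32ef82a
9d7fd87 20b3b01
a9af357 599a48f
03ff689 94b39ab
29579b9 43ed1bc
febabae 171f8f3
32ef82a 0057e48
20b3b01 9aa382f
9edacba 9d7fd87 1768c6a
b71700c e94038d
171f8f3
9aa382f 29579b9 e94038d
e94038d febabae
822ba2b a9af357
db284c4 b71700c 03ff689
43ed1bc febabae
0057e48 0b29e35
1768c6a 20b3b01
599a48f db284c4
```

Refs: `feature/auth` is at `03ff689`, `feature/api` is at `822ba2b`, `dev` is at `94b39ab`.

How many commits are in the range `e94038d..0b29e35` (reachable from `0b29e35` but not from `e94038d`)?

Reachable from 0b29e35: {0b29e35, 171f8f3, 1768c6a, 20b3b01, 29579b9, 43ed1bc, 9aa382f, 9d7fd87, 9edacba, e94038d, febabae}.
Reachable from e94038d: {171f8f3, e94038d, febabae}.
In 0b29e35's history but not e94038d's: {0b29e35, 1768c6a, 20b3b01, 29579b9, 43ed1bc, 9aa382f, 9d7fd87, 9edacba} — 8 commits.

8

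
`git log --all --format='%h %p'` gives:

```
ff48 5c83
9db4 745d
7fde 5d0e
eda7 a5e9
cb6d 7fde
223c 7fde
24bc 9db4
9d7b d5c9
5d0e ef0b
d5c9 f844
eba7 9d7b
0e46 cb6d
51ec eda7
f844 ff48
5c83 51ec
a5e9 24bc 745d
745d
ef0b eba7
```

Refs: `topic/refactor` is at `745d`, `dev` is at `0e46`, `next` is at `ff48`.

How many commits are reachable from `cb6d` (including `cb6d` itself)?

16

Walking parent pointers from cb6d: reachable set = {24bc, 51ec, 5c83, 5d0e, 745d, 7fde, 9d7b, 9db4, a5e9, cb6d, d5c9, eba7, eda7, ef0b, f844, ff48}.
That is 16 commits.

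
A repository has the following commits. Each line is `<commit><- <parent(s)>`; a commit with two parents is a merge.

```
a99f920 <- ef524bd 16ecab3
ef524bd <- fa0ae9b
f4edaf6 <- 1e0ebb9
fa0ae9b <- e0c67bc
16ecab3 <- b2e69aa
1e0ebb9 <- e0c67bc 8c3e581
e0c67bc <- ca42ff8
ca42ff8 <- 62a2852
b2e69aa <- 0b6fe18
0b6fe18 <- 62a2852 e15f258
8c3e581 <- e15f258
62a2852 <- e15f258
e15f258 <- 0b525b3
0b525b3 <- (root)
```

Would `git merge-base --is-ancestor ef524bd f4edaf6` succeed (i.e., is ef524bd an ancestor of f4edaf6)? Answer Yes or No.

No

Ancestors of f4edaf6: {0b525b3, 1e0ebb9, 62a2852, 8c3e581, ca42ff8, e0c67bc, e15f258, f4edaf6}.
ef524bd is not in that set, so it is not an ancestor of f4edaf6.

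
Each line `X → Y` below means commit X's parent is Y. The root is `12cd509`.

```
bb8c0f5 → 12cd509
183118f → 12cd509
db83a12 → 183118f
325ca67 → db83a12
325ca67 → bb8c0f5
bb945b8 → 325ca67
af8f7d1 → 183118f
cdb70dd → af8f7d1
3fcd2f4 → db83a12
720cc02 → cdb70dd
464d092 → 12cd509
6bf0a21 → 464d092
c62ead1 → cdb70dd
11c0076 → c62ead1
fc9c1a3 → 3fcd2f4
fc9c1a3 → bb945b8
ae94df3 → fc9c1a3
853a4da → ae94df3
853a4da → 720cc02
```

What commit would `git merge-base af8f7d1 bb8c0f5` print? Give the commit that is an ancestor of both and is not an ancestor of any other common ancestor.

Ancestors of af8f7d1: {12cd509, 183118f, af8f7d1}.
Ancestors of bb8c0f5: {12cd509, bb8c0f5}.
Common ancestors: {12cd509}.
The only common ancestor is 12cd509, so it is the merge base.

12cd509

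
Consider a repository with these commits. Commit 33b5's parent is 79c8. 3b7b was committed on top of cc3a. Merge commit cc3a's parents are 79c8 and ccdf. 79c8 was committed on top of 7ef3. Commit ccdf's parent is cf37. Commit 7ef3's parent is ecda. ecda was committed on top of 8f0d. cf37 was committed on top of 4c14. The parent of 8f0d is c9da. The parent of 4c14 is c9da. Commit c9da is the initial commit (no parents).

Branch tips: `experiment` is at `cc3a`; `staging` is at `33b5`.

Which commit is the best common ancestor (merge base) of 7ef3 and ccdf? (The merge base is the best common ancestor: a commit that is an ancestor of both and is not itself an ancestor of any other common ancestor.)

Ancestors of 7ef3: {7ef3, 8f0d, c9da, ecda}.
Ancestors of ccdf: {4c14, c9da, ccdf, cf37}.
Common ancestors: {c9da}.
The only common ancestor is c9da, so it is the merge base.

c9da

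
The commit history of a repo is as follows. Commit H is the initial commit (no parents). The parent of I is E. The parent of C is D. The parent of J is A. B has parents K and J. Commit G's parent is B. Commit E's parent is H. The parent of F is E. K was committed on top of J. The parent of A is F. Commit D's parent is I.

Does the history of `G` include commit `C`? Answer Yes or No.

No

Ancestors of G: {A, B, E, F, G, H, J, K}.
C is not in that set, so it is not an ancestor of G.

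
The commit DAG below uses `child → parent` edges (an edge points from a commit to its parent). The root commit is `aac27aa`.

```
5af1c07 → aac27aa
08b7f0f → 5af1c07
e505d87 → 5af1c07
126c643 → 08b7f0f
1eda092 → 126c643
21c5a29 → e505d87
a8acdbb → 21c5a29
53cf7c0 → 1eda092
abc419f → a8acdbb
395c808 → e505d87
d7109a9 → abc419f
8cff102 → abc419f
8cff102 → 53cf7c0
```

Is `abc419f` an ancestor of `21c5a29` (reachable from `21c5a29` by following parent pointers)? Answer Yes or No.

No

Ancestors of 21c5a29: {21c5a29, 5af1c07, aac27aa, e505d87}.
abc419f is not in that set, so it is not an ancestor of 21c5a29.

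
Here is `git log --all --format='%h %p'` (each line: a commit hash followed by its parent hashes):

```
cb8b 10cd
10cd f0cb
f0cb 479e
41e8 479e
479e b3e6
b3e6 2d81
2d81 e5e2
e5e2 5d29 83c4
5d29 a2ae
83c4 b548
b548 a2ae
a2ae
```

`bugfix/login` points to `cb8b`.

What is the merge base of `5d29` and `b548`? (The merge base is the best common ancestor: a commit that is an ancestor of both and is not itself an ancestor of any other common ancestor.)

a2ae

Ancestors of 5d29: {5d29, a2ae}.
Ancestors of b548: {a2ae, b548}.
Common ancestors: {a2ae}.
The only common ancestor is a2ae, so it is the merge base.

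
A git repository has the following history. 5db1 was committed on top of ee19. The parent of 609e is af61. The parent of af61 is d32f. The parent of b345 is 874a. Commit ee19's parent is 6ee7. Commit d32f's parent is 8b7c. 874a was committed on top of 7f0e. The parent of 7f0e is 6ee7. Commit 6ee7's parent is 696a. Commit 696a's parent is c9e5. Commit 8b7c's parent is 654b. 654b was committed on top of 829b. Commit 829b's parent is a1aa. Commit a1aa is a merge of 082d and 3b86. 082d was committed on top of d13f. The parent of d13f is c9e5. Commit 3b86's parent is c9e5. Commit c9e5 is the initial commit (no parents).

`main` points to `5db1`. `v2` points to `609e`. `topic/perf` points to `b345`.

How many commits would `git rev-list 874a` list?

Walking parent pointers from 874a: reachable set = {696a, 6ee7, 7f0e, 874a, c9e5}.
That is 5 commits.

5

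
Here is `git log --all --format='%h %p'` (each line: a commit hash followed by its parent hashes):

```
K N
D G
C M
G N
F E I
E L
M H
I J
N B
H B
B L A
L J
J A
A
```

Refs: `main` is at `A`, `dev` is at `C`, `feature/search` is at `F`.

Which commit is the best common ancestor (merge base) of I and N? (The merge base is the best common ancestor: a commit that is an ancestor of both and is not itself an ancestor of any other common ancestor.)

J

Ancestors of I: {A, I, J}.
Ancestors of N: {A, B, J, L, N}.
Common ancestors: {A, J}.
Among these, J is not an ancestor of any other common ancestor — it is the merge base.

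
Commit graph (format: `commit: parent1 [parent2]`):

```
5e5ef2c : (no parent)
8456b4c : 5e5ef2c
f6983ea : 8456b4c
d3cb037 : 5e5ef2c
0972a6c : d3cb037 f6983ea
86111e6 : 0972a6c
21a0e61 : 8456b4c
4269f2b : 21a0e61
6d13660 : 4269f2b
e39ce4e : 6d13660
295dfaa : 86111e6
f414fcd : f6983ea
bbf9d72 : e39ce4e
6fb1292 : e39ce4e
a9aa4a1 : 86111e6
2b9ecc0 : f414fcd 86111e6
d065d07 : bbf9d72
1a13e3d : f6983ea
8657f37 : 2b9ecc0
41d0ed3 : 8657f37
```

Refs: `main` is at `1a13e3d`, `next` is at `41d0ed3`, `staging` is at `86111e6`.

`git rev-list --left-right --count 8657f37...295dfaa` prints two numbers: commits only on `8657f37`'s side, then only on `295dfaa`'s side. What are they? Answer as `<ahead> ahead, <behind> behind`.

Reachable from 8657f37: {0972a6c, 2b9ecc0, 5e5ef2c, 8456b4c, 86111e6, 8657f37, d3cb037, f414fcd, f6983ea}.
Reachable from 295dfaa: {0972a6c, 295dfaa, 5e5ef2c, 8456b4c, 86111e6, d3cb037, f6983ea}.
Only in 8657f37's history (ahead): {2b9ecc0, 8657f37, f414fcd} — 3.
Only in 295dfaa's history (behind): {295dfaa} — 1.

3 ahead, 1 behind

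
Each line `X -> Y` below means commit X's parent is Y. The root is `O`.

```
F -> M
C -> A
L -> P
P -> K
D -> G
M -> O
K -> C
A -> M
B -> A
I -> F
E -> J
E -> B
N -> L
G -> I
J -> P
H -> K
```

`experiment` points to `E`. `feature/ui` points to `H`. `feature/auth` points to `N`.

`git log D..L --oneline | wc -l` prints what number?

Reachable from L: {A, C, K, L, M, O, P}.
Reachable from D: {D, F, G, I, M, O}.
In L's history but not D's: {A, C, K, L, P} — 5 commits.

5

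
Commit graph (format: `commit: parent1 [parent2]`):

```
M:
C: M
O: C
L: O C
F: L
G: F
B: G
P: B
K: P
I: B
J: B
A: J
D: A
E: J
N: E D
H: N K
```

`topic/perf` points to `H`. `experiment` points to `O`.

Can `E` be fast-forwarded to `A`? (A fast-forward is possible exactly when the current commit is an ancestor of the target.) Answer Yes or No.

No

A fast-forward from E to A is possible iff E is an ancestor of A.
Ancestors of A: {A, B, C, F, G, J, L, M, O}.
E is not among them, so fast-forward is not possible.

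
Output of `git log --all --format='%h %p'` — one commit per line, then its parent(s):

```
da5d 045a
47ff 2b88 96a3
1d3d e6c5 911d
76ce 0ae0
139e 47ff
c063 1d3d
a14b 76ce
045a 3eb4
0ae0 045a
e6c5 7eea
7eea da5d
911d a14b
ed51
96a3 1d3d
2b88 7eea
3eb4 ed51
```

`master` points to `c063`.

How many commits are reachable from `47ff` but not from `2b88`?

8

Reachable from 47ff: {045a, 0ae0, 1d3d, 2b88, 3eb4, 47ff, 76ce, 7eea, 911d, 96a3, a14b, da5d, e6c5, ed51}.
Reachable from 2b88: {045a, 2b88, 3eb4, 7eea, da5d, ed51}.
In 47ff's history but not 2b88's: {0ae0, 1d3d, 47ff, 76ce, 911d, 96a3, a14b, e6c5} — 8 commits.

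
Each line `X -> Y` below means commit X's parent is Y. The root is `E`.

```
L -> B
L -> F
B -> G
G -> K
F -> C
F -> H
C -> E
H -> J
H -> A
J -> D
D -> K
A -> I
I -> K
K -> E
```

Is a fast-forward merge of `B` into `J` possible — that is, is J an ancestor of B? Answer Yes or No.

No

A fast-forward from J to B is possible iff J is an ancestor of B.
Ancestors of B: {B, E, G, K}.
J is not among them, so fast-forward is not possible.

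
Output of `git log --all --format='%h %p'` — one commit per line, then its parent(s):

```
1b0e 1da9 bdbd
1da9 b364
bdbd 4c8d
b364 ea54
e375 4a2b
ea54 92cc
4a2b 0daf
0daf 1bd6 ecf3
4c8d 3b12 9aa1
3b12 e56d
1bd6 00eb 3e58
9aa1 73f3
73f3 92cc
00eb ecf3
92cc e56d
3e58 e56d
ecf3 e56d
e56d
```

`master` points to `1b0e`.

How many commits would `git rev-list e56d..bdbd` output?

Reachable from bdbd: {3b12, 4c8d, 73f3, 92cc, 9aa1, bdbd, e56d}.
Reachable from e56d: {e56d}.
In bdbd's history but not e56d's: {3b12, 4c8d, 73f3, 92cc, 9aa1, bdbd} — 6 commits.

6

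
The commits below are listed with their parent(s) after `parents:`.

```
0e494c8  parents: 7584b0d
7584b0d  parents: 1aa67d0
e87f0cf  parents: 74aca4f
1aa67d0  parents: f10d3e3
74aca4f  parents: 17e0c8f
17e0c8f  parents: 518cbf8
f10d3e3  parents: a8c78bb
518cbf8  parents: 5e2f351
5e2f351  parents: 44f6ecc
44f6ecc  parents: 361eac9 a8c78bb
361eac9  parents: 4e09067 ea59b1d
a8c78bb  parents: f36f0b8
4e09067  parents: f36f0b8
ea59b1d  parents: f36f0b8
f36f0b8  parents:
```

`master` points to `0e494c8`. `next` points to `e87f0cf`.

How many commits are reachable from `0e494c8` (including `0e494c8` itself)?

Walking parent pointers from 0e494c8: reachable set = {0e494c8, 1aa67d0, 7584b0d, a8c78bb, f10d3e3, f36f0b8}.
That is 6 commits.

6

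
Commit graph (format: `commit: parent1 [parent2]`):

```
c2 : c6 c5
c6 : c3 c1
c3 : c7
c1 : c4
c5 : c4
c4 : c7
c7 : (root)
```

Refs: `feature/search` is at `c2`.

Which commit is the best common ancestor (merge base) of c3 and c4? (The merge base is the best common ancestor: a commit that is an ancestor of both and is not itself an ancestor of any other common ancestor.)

c7

Ancestors of c3: {c3, c7}.
Ancestors of c4: {c4, c7}.
Common ancestors: {c7}.
The only common ancestor is c7, so it is the merge base.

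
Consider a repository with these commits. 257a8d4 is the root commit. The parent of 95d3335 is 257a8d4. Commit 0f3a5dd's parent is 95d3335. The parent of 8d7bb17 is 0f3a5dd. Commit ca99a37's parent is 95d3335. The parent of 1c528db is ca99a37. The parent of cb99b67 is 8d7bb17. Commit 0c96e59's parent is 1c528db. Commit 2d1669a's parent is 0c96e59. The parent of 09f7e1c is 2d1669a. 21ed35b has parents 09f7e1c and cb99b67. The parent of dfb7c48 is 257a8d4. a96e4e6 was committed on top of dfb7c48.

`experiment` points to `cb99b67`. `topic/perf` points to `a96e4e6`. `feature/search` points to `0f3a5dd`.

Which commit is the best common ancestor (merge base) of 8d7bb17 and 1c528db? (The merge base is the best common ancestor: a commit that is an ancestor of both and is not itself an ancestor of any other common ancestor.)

Ancestors of 8d7bb17: {0f3a5dd, 257a8d4, 8d7bb17, 95d3335}.
Ancestors of 1c528db: {1c528db, 257a8d4, 95d3335, ca99a37}.
Common ancestors: {257a8d4, 95d3335}.
Among these, 95d3335 is not an ancestor of any other common ancestor — it is the merge base.

95d3335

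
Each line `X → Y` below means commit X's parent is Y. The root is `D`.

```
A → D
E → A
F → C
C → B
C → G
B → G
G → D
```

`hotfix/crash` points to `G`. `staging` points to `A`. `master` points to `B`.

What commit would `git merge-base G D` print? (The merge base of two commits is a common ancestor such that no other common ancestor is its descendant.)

Ancestors of G: {D, G}.
Ancestors of D: {D}.
Common ancestors: {D}.
The only common ancestor is D, so it is the merge base.

D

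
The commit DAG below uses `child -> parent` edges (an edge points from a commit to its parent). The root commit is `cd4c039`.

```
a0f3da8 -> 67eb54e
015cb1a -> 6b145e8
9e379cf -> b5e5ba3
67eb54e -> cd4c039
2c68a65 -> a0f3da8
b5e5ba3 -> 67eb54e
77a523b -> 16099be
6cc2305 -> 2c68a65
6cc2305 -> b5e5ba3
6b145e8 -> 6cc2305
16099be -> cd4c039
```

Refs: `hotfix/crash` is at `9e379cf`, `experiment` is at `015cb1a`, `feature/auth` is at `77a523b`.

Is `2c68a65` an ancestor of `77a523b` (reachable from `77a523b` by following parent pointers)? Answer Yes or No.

Ancestors of 77a523b: {16099be, 77a523b, cd4c039}.
2c68a65 is not in that set, so it is not an ancestor of 77a523b.

No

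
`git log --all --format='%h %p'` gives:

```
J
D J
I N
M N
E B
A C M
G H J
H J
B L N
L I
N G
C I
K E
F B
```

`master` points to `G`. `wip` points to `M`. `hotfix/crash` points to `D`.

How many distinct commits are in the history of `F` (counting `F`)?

8

Walking parent pointers from F: reachable set = {B, F, G, H, I, J, L, N}.
That is 8 commits.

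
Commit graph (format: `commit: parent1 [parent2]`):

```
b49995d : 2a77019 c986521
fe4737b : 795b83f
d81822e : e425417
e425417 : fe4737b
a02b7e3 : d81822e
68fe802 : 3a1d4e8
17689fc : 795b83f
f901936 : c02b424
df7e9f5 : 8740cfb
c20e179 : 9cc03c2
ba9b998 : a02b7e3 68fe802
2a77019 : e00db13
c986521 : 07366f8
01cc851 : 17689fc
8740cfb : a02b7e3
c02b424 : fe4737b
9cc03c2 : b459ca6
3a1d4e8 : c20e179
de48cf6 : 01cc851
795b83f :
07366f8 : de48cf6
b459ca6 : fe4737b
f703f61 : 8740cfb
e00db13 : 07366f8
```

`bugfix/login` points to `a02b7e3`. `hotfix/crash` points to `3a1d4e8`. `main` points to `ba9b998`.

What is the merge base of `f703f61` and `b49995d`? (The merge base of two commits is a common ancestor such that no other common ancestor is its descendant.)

795b83f

Ancestors of f703f61: {795b83f, 8740cfb, a02b7e3, d81822e, e425417, f703f61, fe4737b}.
Ancestors of b49995d: {01cc851, 07366f8, 17689fc, 2a77019, 795b83f, b49995d, c986521, de48cf6, e00db13}.
Common ancestors: {795b83f}.
The only common ancestor is 795b83f, so it is the merge base.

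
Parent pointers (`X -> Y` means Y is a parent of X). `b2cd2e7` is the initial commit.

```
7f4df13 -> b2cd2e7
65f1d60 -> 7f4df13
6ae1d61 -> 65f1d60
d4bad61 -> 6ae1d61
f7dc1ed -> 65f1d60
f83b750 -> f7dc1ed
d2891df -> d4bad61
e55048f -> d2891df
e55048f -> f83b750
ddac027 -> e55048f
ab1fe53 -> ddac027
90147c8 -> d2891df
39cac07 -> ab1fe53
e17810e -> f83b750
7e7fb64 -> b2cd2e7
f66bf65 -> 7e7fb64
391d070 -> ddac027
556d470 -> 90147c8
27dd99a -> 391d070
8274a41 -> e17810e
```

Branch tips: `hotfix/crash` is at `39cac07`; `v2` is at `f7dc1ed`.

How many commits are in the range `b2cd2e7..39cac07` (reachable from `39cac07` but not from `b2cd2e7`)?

Reachable from 39cac07: {39cac07, 65f1d60, 6ae1d61, 7f4df13, ab1fe53, b2cd2e7, d2891df, d4bad61, ddac027, e55048f, f7dc1ed, f83b750}.
Reachable from b2cd2e7: {b2cd2e7}.
In 39cac07's history but not b2cd2e7's: {39cac07, 65f1d60, 6ae1d61, 7f4df13, ab1fe53, d2891df, d4bad61, ddac027, e55048f, f7dc1ed, f83b750} — 11 commits.

11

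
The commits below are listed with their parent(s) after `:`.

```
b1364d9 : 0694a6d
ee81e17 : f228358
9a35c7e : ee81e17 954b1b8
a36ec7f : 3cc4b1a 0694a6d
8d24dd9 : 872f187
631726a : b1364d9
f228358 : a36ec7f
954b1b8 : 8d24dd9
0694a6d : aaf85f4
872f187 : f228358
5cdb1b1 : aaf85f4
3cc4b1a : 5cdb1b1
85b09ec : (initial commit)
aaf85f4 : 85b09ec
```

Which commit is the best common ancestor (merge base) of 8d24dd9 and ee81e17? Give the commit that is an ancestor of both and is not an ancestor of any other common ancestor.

Ancestors of 8d24dd9: {0694a6d, 3cc4b1a, 5cdb1b1, 85b09ec, 872f187, 8d24dd9, a36ec7f, aaf85f4, f228358}.
Ancestors of ee81e17: {0694a6d, 3cc4b1a, 5cdb1b1, 85b09ec, a36ec7f, aaf85f4, ee81e17, f228358}.
Common ancestors: {0694a6d, 3cc4b1a, 5cdb1b1, 85b09ec, a36ec7f, aaf85f4, f228358}.
Among these, f228358 is not an ancestor of any other common ancestor — it is the merge base.

f228358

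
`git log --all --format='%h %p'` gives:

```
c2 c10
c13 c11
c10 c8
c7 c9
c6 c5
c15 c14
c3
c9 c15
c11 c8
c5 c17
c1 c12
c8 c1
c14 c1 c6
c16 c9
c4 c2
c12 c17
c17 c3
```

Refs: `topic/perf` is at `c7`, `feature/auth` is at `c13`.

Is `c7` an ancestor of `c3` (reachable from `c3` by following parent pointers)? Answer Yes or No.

Ancestors of c3: {c3}.
c7 is not in that set, so it is not an ancestor of c3.

No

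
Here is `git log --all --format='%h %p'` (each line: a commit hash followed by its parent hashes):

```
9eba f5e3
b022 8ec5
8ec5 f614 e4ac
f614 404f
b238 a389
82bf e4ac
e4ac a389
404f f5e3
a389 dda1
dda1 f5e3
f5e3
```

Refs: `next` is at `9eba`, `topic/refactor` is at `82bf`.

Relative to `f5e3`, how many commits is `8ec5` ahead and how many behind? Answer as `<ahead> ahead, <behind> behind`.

Reachable from 8ec5: {404f, 8ec5, a389, dda1, e4ac, f5e3, f614}.
Reachable from f5e3: {f5e3}.
Only in 8ec5's history (ahead): {404f, 8ec5, a389, dda1, e4ac, f614} — 6.
Only in f5e3's history (behind): {} — 0.

6 ahead, 0 behind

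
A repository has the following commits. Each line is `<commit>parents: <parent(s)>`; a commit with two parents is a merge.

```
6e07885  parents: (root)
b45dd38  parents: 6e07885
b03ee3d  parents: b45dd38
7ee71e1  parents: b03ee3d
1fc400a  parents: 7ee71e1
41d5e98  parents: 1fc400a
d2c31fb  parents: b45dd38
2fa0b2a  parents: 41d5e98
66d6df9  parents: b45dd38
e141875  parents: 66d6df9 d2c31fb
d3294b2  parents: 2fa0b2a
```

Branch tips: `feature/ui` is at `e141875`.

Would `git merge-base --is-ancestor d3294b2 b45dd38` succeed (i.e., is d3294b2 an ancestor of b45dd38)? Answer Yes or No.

No

Ancestors of b45dd38: {6e07885, b45dd38}.
d3294b2 is not in that set, so it is not an ancestor of b45dd38.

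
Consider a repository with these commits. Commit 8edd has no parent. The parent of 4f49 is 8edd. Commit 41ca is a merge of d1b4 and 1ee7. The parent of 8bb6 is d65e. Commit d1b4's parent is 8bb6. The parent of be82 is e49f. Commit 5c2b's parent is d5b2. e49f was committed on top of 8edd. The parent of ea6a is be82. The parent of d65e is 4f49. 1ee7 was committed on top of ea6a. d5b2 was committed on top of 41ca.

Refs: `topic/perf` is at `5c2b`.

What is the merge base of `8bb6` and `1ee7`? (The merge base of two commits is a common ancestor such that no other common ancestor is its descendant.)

Ancestors of 8bb6: {4f49, 8bb6, 8edd, d65e}.
Ancestors of 1ee7: {1ee7, 8edd, be82, e49f, ea6a}.
Common ancestors: {8edd}.
The only common ancestor is 8edd, so it is the merge base.

8edd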